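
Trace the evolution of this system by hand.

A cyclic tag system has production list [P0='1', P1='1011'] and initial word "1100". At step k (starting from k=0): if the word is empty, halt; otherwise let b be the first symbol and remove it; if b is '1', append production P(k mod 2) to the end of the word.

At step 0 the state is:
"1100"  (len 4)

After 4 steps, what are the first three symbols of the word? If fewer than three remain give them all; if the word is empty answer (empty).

gen 0: "1100"  (len 4)
gen 1: "1001"  (len 4)
gen 2: "0011011"  (len 7)
gen 3: "011011"  (len 6)
gen 4: "11011"  (len 5)

110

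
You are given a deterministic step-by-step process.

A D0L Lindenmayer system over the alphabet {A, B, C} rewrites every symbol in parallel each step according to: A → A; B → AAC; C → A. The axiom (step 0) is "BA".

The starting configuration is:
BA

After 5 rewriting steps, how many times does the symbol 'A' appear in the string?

4

gen 0: BA
gen 1: AACA
gen 2: AAAA
gen 3: AAAA
gen 4: AAAA
gen 5: AAAA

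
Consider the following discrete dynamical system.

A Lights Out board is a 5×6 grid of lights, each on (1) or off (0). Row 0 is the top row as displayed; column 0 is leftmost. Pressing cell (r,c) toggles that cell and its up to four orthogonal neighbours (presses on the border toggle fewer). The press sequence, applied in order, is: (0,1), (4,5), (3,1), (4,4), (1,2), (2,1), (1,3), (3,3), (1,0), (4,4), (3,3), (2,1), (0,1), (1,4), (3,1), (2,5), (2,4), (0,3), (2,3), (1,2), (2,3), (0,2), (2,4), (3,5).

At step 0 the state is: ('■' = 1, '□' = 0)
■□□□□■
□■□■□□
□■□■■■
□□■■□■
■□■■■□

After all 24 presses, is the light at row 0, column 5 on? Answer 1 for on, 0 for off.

1

[0] ■□□□□■
□■□■□□
□■□■■■
□□■■□■
■□■■■□
[1] □■■□□■
□□□■□□
□■□■■■
□□■■□■
■□■■■□
[2] □■■□□■
□□□■□□
□■□■■■
□□■■□□
■□■■□■
[3] □■■□□■
□□□■□□
□□□■■■
■■□■□□
■■■■□■
[4] □■■□□■
□□□■□□
□□□■■■
■■□■■□
■■■□■□
[5] □■□□□■
□■■□□□
□□■■■■
■■□■■□
■■■□■□
[6] □■□□□■
□□■□□□
■■□■■■
■□□■■□
■■■□■□
[7] □■□■□■
□□□■■□
■■□□■■
■□□■■□
■■■□■□
[8] □■□■□■
□□□■■□
■■□■■■
■□■□□□
■■■■■□
[9] ■■□■□■
■■□■■□
□■□■■■
■□■□□□
■■■■■□
[10] ■■□■□■
■■□■■□
□■□■■■
■□■□■□
■■■□□■
[11] ■■□■□■
■■□■■□
□■□□■■
■□□■□□
■■■■□■
[12] ■■□■□■
■□□■■□
■□■□■■
■■□■□□
■■■■□■
[13] □□■■□■
■■□■■□
■□■□■■
■■□■□□
■■■■□■
[14] □□■■■■
■■□□□■
■□■□□■
■■□■□□
■■■■□■
[15] □□■■■■
■■□□□■
■■■□□■
□□■■□□
■□■■□■
[16] □□■■■■
■■□□□□
■■■□■□
□□■■□■
■□■■□■
[17] □□■■■■
■■□□■□
■■■■□■
□□■■■■
■□■■□■
[18] □□□□□■
■■□■■□
■■■■□■
□□■■■■
■□■■□■
[19] □□□□□■
■■□□■□
■■□□■■
□□■□■■
■□■■□■
[20] □□■□□■
■□■■■□
■■■□■■
□□■□■■
■□■■□■
[21] □□■□□■
■□■□■□
■■□■□■
□□■■■■
■□■■□■
[22] □■□■□■
■□□□■□
■■□■□■
□□■■■■
■□■■□■
[23] □■□■□■
■□□□□□
■■□□■□
□□■■□■
■□■■□■
[24] □■□■□■
■□□□□□
■■□□■■
□□■■■□
■□■■□□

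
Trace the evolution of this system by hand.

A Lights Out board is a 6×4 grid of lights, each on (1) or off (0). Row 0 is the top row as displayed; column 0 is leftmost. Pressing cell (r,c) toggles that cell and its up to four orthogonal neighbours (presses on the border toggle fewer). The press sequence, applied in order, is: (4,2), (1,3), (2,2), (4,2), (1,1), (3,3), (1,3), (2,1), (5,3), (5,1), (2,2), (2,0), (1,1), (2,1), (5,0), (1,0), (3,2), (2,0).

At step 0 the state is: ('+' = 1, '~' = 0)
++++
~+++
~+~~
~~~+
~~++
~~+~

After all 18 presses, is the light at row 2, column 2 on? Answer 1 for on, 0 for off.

1

0) ++++
~+++
~+~~
~~~+
~~++
~~+~
1) ++++
~+++
~+~~
~~++
~+~~
~~~~
2) +++~
~+~~
~+~+
~~++
~+~~
~~~~
3) +++~
~++~
~~+~
~~~+
~+~~
~~~~
4) +++~
~++~
~~+~
~~++
~~++
~~+~
5) +~+~
+~~~
~++~
~~++
~~++
~~+~
6) +~+~
+~~~
~+++
~~~~
~~+~
~~+~
7) +~++
+~++
~++~
~~~~
~~+~
~~+~
8) +~++
++++
+~~~
~+~~
~~+~
~~+~
9) +~++
++++
+~~~
~+~~
~~++
~~~+
10) +~++
++++
+~~~
~+~~
~+++
++++
11) +~++
++~+
++++
~++~
~+++
++++
12) +~++
~+~+
~~++
+++~
~+++
++++
13) ++++
+~++
~+++
+++~
~+++
++++
14) ++++
++++
+~~+
+~+~
~+++
++++
15) ++++
++++
+~~+
+~+~
++++
~~++
16) ~+++
~~++
~~~+
+~+~
++++
~~++
17) ~+++
~~++
~~++
++~+
++~+
~~++
18) ~+++
+~++
++++
~+~+
++~+
~~++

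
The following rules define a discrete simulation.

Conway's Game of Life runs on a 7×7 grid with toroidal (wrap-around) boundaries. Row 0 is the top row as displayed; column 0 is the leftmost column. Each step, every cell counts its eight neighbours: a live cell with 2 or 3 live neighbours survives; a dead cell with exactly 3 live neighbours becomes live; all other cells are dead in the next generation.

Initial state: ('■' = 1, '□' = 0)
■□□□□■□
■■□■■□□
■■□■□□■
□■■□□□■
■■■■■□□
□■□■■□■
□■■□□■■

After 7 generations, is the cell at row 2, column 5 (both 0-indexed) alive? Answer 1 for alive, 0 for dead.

0) ■□□□□■□
■■□■■□□
■■□■□□■
□■■□□□■
■■■■■□□
□■□■■□■
□■■□□■■
1) □□□■□■□
□□□■■■□
□□□■■■■
□□□□■■■
□□□□■□■
□□□□□□■
□■■■□□□
2) □□□□□■□
□□■□□□□
□□□□□□□
■□□□□□□
■□□□■□■
■□■■□■□
□□■■■□□
3) □□■□■□□
□□□□□□□
□□□□□□□
■□□□□□■
■□□■■■□
■□■□□■□
□■■□□■■
4) □■■■□■□
□□□□□□□
□□□□□□□
■□□□■■■
■□□■■■□
■□■□□□□
■□■□■■■
5) ■■■■□■□
□□■□□□□
□□□□□■■
■□□■□□□
■□□■□□□
■□■□□□□
■□□□■■□
6) ■□■■□■□
■□■■■■□
□□□□□□■
■□□□■□□
■□■■□□■
■□□■■□□
■□□□■■□
7) ■□■□□□□
■□■□□■□
■■□□□□■
■■□■□■□
■□■□□■■
■□■□□□□
■□■□□■□

0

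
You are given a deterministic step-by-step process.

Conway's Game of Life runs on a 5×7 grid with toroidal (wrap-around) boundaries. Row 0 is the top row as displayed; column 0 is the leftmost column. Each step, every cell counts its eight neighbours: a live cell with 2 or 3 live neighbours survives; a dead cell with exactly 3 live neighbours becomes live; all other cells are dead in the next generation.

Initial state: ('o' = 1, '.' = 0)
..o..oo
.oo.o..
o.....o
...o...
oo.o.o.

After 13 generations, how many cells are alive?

k=0  ..o..oo
.oo.o..
o.....o
...o...
oo.o.o.
k=1  .....oo
.ooo...
oooo...
.oo.o..
oo.o.o.
k=2  ...o.oo
...oo.o
o...o..
....o.o
oo.o.o.
k=3  ...o...
o..o..o
o...o.o
.o.oo.o
o.oo...
k=4  oo.oo.o
o..oooo
.oo.o..
.o..o.o
oo.....
k=5  ...o...
.......
.oo....
...o.o.
...oo..
k=6  ...oo..
..o....
..o....
...o...
..oo...
k=7  ....o..
..o....
..oo...
...o...
..o....
k=8  ...o...
..o....
..oo...
...o...
...o...
k=9  ..oo...
..o....
..oo...
...oo..
..ooo..
k=10  .o..o..
.o.....
..o.o..
.......
.......
k=11  .......
.ooo...
.......
.......
.......
k=12  ..o....
..o....
..o....
.......
.......
k=13  .......
.ooo...
.......
.......
.......

3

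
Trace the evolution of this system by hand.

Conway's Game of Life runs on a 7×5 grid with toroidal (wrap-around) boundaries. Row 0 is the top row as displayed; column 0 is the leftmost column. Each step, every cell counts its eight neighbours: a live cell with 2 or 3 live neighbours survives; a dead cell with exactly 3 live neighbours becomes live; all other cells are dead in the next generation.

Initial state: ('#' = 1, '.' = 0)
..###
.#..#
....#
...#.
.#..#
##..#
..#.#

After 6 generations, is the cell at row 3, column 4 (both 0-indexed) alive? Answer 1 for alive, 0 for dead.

gen 0: ..###
.#..#
....#
...#.
.#..#
##..#
..#.#
gen 1: .##.#
..#.#
#..##
#..##
.####
.##.#
..#..
gen 2: ###..
..#..
.##..
.....
.....
....#
.....
gen 3: .##..
#..#.
.##..
.....
.....
.....
##...
gen 4: ..#.#
#..#.
.##..
.....
.....
.....
###..
gen 5: ..#.#
#..##
.##..
.....
.....
.#...
####.
gen 6: .....
#...#
#####
.....
.....
##...
#..##

0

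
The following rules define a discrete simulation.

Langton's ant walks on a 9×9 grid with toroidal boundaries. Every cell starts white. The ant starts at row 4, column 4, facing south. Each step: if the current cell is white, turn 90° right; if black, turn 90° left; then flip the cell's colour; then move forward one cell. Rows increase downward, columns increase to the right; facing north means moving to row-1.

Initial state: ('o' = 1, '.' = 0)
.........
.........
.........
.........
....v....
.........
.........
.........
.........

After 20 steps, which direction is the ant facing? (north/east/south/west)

north

[0] .........
.........
.........
.........
....v....
.........
.........
.........
.........
[1] .........
.........
.........
.........
...<o....
.........
.........
.........
.........
[2] .........
.........
.........
...^.....
...oo....
.........
.........
.........
.........
[3] .........
.........
.........
...o>....
...oo....
.........
.........
.........
.........
[4] .........
.........
.........
...oo....
...ov....
.........
.........
.........
.........
[5] .........
.........
.........
...oo....
...o.>...
.........
.........
.........
.........
[6] .........
.........
.........
...oo....
...o.o...
.....v...
.........
.........
.........
[7] .........
.........
.........
...oo....
...o.o...
....<o...
.........
.........
.........
[8] .........
.........
.........
...oo....
...o^o...
....oo...
.........
.........
.........
[9] .........
.........
.........
...oo....
...oo>...
....oo...
.........
.........
.........
[10] .........
.........
.........
...oo^...
...oo....
....oo...
.........
.........
.........
[11] .........
.........
.........
...ooo>..
...oo....
....oo...
.........
.........
.........
[12] .........
.........
.........
...oooo..
...oo.v..
....oo...
.........
.........
.........
[13] .........
.........
.........
...oooo..
...oo<o..
....oo...
.........
.........
.........
[14] .........
.........
.........
...oo^o..
...oooo..
....oo...
.........
.........
.........
[15] .........
.........
.........
...o<.o..
...oooo..
....oo...
.........
.........
.........
[16] .........
.........
.........
...o..o..
...ovoo..
....oo...
.........
.........
.........
[17] .........
.........
.........
...o..o..
...o.>o..
....oo...
.........
.........
.........
[18] .........
.........
.........
...o.^o..
...o..o..
....oo...
.........
.........
.........
[19] .........
.........
.........
...o.o>..
...o..o..
....oo...
.........
.........
.........
[20] .........
.........
......^..
...o.o...
...o..o..
....oo...
.........
.........
.........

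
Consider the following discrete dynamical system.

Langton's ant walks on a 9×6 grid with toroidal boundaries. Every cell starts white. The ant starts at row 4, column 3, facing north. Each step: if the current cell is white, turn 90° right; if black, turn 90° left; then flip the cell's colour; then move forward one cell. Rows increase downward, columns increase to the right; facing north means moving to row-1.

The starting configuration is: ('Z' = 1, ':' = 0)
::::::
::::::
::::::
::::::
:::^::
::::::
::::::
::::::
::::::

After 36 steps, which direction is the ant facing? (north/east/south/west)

0) ::::::
::::::
::::::
::::::
:::^::
::::::
::::::
::::::
::::::
1) ::::::
::::::
::::::
::::::
:::Z>:
::::::
::::::
::::::
::::::
2) ::::::
::::::
::::::
::::::
:::ZZ:
::::v:
::::::
::::::
::::::
3) ::::::
::::::
::::::
::::::
:::ZZ:
:::<Z:
::::::
::::::
::::::
4) ::::::
::::::
::::::
::::::
:::^Z:
:::ZZ:
::::::
::::::
::::::
5) ::::::
::::::
::::::
::::::
::<:Z:
:::ZZ:
::::::
::::::
::::::
6) ::::::
::::::
::::::
::^:::
::Z:Z:
:::ZZ:
::::::
::::::
::::::
7) ::::::
::::::
::::::
::Z>::
::Z:Z:
:::ZZ:
::::::
::::::
::::::
8) ::::::
::::::
::::::
::ZZ::
::ZvZ:
:::ZZ:
::::::
::::::
::::::
9) ::::::
::::::
::::::
::ZZ::
::<ZZ:
:::ZZ:
::::::
::::::
::::::
10) ::::::
::::::
::::::
::ZZ::
:::ZZ:
::vZZ:
::::::
::::::
::::::
11) ::::::
::::::
::::::
::ZZ::
:::ZZ:
:<ZZZ:
::::::
::::::
::::::
12) ::::::
::::::
::::::
::ZZ::
:^:ZZ:
:ZZZZ:
::::::
::::::
::::::
13) ::::::
::::::
::::::
::ZZ::
:Z>ZZ:
:ZZZZ:
::::::
::::::
::::::
14) ::::::
::::::
::::::
::ZZ::
:ZZZZ:
:ZvZZ:
::::::
::::::
::::::
15) ::::::
::::::
::::::
::ZZ::
:ZZZZ:
:Z:>Z:
::::::
::::::
::::::
16) ::::::
::::::
::::::
::ZZ::
:ZZ^Z:
:Z::Z:
::::::
::::::
::::::
17) ::::::
::::::
::::::
::ZZ::
:Z<:Z:
:Z::Z:
::::::
::::::
::::::
18) ::::::
::::::
::::::
::ZZ::
:Z::Z:
:Zv:Z:
::::::
::::::
::::::
19) ::::::
::::::
::::::
::ZZ::
:Z::Z:
:<Z:Z:
::::::
::::::
::::::
20) ::::::
::::::
::::::
::ZZ::
:Z::Z:
::Z:Z:
:v::::
::::::
::::::
21) ::::::
::::::
::::::
::ZZ::
:Z::Z:
::Z:Z:
<Z::::
::::::
::::::
22) ::::::
::::::
::::::
::ZZ::
:Z::Z:
^:Z:Z:
ZZ::::
::::::
::::::
23) ::::::
::::::
::::::
::ZZ::
:Z::Z:
Z>Z:Z:
ZZ::::
::::::
::::::
24) ::::::
::::::
::::::
::ZZ::
:Z::Z:
ZZZ:Z:
Zv::::
::::::
::::::
25) ::::::
::::::
::::::
::ZZ::
:Z::Z:
ZZZ:Z:
Z:>:::
::::::
::::::
26) ::::::
::::::
::::::
::ZZ::
:Z::Z:
ZZZ:Z:
Z:Z:::
::v:::
::::::
27) ::::::
::::::
::::::
::ZZ::
:Z::Z:
ZZZ:Z:
Z:Z:::
:<Z:::
::::::
28) ::::::
::::::
::::::
::ZZ::
:Z::Z:
ZZZ:Z:
Z^Z:::
:ZZ:::
::::::
29) ::::::
::::::
::::::
::ZZ::
:Z::Z:
ZZZ:Z:
ZZ>:::
:ZZ:::
::::::
30) ::::::
::::::
::::::
::ZZ::
:Z::Z:
ZZ^:Z:
ZZ::::
:ZZ:::
::::::
31) ::::::
::::::
::::::
::ZZ::
:Z::Z:
Z<::Z:
ZZ::::
:ZZ:::
::::::
32) ::::::
::::::
::::::
::ZZ::
:Z::Z:
Z:::Z:
Zv::::
:ZZ:::
::::::
33) ::::::
::::::
::::::
::ZZ::
:Z::Z:
Z:::Z:
Z:>:::
:ZZ:::
::::::
34) ::::::
::::::
::::::
::ZZ::
:Z::Z:
Z:::Z:
Z:Z:::
:Zv:::
::::::
35) ::::::
::::::
::::::
::ZZ::
:Z::Z:
Z:::Z:
Z:Z:::
:Z:>::
::::::
36) ::::::
::::::
::::::
::ZZ::
:Z::Z:
Z:::Z:
Z:Z:::
:Z:Z::
:::v::

south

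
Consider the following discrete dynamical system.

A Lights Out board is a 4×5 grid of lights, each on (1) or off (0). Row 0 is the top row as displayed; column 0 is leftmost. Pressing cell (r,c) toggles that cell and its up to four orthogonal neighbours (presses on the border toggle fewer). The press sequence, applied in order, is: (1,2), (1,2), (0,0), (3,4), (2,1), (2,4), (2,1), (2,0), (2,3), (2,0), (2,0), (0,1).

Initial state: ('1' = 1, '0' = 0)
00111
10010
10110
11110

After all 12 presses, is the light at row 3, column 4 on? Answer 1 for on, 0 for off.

k=0  00111
10010
10110
11110
k=1  00011
11100
10010
11110
k=2  00111
10010
10110
11110
k=3  11111
00010
10110
11110
k=4  11111
00010
10111
11101
k=5  11111
01010
01011
10101
k=6  11111
01011
01000
10100
k=7  11111
00011
10100
11100
k=8  11111
10011
01100
01100
k=9  11111
10001
01011
01110
k=10  11111
00001
10011
11110
k=11  11111
10001
01011
01110
k=12  00011
11001
01011
01110

0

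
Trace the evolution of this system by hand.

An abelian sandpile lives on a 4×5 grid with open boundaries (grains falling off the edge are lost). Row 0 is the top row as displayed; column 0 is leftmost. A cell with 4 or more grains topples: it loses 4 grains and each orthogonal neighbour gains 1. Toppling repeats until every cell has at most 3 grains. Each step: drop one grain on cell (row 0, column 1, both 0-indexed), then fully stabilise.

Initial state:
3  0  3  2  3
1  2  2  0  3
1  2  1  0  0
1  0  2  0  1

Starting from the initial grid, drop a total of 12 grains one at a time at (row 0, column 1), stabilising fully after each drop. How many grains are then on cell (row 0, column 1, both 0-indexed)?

3

step 0: 3  0  3  2  3
1  2  2  0  3
1  2  1  0  0
1  0  2  0  1
step 1: 3  1  3  2  3
1  2  2  0  3
1  2  1  0  0
1  0  2  0  1
step 2: 3  2  3  2  3
1  2  2  0  3
1  2  1  0  0
1  0  2  0  1
step 3: 3  3  3  2  3
1  2  2  0  3
1  2  1  0  0
1  0  2  0  1
step 4: 0  2  0  3  3
2  3  3  0  3
1  2  1  0  0
1  0  2  0  1
step 5: 0  3  0  3  3
2  3  3  0  3
1  2  1  0  0
1  0  2  0  1
step 6: 1  1  2  3  3
3  1  0  1  3
1  3  2  0  0
1  0  2  0  1
step 7: 1  2  2  3  3
3  1  0  1  3
1  3  2  0  0
1  0  2  0  1
step 8: 1  3  2  3  3
3  1  0  1  3
1  3  2  0  0
1  0  2  0  1
step 9: 2  0  3  3  3
3  2  0  1  3
1  3  2  0  0
1  0  2  0  1
step 10: 2  1  3  3  3
3  2  0  1  3
1  3  2  0  0
1  0  2  0  1
step 11: 2  2  3  3  3
3  2  0  1  3
1  3  2  0  0
1  0  2  0  1
step 12: 2  3  3  3  3
3  2  0  1  3
1  3  2  0  0
1  0  2  0  1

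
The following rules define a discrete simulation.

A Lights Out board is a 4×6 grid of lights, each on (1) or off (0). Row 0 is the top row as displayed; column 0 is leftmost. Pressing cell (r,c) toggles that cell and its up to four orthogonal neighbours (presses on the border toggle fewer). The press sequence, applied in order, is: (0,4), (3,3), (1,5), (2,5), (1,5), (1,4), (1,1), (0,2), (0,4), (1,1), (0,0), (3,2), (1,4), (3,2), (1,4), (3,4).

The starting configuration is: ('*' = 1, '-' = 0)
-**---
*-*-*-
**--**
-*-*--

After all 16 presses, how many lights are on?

11

0) -**---
*-*-*-
**--**
-*-*--
1) -*****
*-*---
**--**
-*-*--
2) -*****
*-*---
**-***
-**-*-
3) -****-
*-*-**
**-**-
-**-*-
4) -****-
*-*-*-
**-*-*
-**-**
5) -*****
*-*--*
**-*--
-**-**
6) -***-*
*-***-
**-**-
-**-**
7) --**-*
-*-**-
*--**-
-**-**
8) -*---*
-****-
*--**-
-**-**
9) -*-**-
-***--
*--**-
-**-**
10) ---**-
*--*--
**-**-
-**-**
11) **-**-
---*--
**-**-
-**-**
12) **-**-
---*--
*****-
---***
13) **-*--
----**
****--
---***
14) **-*--
----**
**-*--
-**-**
15) **-**-
---*--
**-**-
-**-**
16) **-**-
---*--
**-*--
-***--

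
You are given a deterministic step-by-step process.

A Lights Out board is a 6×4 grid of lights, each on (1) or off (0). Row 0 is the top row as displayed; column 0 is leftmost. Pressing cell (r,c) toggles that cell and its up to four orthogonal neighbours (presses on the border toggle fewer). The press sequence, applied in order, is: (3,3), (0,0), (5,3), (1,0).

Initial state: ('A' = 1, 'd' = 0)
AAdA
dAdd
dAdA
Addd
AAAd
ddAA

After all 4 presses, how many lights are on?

t=0: AAdA
dAdd
dAdA
Addd
AAAd
ddAA
t=1: AAdA
dAdd
dAdd
AdAA
AAAA
ddAA
t=2: dddA
AAdd
dAdd
AdAA
AAAA
ddAA
t=3: dddA
AAdd
dAdd
AdAA
AAAd
dddd
t=4: AddA
dddd
AAdd
AdAA
AAAd
dddd

10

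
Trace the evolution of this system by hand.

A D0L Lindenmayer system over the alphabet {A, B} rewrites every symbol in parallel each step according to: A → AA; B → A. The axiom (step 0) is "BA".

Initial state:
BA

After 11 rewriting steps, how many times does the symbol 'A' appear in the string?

3072

gen 0: BA
gen 1: AAA
gen 2: AAAAAA
gen 3: AAAAAAAAAAAA
gen 4: AAAAAAAAAAAAAAAAAAAAAAAA
gen 5: AAAAAAAAAAAAAAAAAAAAAAAAAAAAAAAAAAAAAAAAAAAAAAAA
gen 6: AAAAAAAAAAAAAAAAAAAAAAAAAAAAAAAAAAAAAAAAAAAAAAAAAAAAAAAAAAAAAAAAAAAAAAAAAAAAAAAAAAAAAAAAAAAAAAAA
gen 7: AAAAAAAAAAAAAAAAAAAAAAAAAAAAAAAAAAAAAAAAAAAAAAAAAAAAAAAAAA…AAAAAAAAAAAAAAAAAAAAAAAAAAAAAAAAAAAAAAAAAAAAAAAAAAAAAAAAAA  (len 192)
gen 8: AAAAAAAAAAAAAAAAAAAAAAAAAAAAAAAAAAAAAAAAAAAAAAAAAAAAAAAAAA…AAAAAAAAAAAAAAAAAAAAAAAAAAAAAAAAAAAAAAAAAAAAAAAAAAAAAAAAAA  (len 384)
gen 9: AAAAAAAAAAAAAAAAAAAAAAAAAAAAAAAAAAAAAAAAAAAAAAAAAAAAAAAAAA…AAAAAAAAAAAAAAAAAAAAAAAAAAAAAAAAAAAAAAAAAAAAAAAAAAAAAAAAAA  (len 768)
gen 10: AAAAAAAAAAAAAAAAAAAAAAAAAAAAAAAAAAAAAAAAAAAAAAAAAAAAAAAAAA…AAAAAAAAAAAAAAAAAAAAAAAAAAAAAAAAAAAAAAAAAAAAAAAAAAAAAAAAAA  (len 1536)
gen 11: AAAAAAAAAAAAAAAAAAAAAAAAAAAAAAAAAAAAAAAAAAAAAAAAAAAAAAAAAA…AAAAAAAAAAAAAAAAAAAAAAAAAAAAAAAAAAAAAAAAAAAAAAAAAAAAAAAAAA  (len 3072)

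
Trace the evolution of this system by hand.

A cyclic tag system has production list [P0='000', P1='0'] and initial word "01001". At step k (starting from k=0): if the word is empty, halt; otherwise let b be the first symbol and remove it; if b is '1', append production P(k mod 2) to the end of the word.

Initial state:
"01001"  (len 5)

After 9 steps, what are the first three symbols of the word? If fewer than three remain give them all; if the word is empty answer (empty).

k=0  "01001"  (len 5)
k=1  "1001"  (len 4)
k=2  "0010"  (len 4)
k=3  "010"  (len 3)
k=4  "10"  (len 2)
k=5  "0000"  (len 4)
k=6  "000"  (len 3)
k=7  "00"  (len 2)
k=8  "0"  (len 1)
k=9  (halted — word empty)

(empty)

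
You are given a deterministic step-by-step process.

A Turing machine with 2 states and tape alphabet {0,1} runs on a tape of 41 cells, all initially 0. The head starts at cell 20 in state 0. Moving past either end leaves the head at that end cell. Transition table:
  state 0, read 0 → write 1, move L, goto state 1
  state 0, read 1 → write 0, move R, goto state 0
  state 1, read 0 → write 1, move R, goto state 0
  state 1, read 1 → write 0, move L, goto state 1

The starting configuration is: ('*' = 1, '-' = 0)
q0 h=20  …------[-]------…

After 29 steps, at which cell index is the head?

0) q0 h=20  …------[-]------…
1) q1 h=19  …------[-]*-----…
2) q0 h=20  …-----*[*]------…
3) q0 h=21  …----*-[-]------…
4) q1 h=20  …-----*[-]*-----…
5) q0 h=21  …----**[*]------…
6) q0 h=22  …---**-[-]------…
7) q1 h=21  …----**[-]*-----…
8) q0 h=22  …---***[*]------…
9) q0 h=23  …--***-[-]------…
10) q1 h=22  …---***[-]*-----…
11) q0 h=23  …--****[*]------…
12) q0 h=24  …-****-[-]------…
13) q1 h=23  …--****[-]*-----…
14) q0 h=24  …-*****[*]------…
15) q0 h=25  …*****-[-]------…
16) q1 h=24  …-*****[-]*-----…
17) q0 h=25  …******[*]------…
18) q0 h=26  …*****-[-]------…
19) q1 h=25  …******[-]*-----…
20) q0 h=26  …******[*]------…
21) q0 h=27  …*****-[-]------…
22) q1 h=26  …******[-]*-----…
23) q0 h=27  …******[*]------…
24) q0 h=28  …*****-[-]------…
25) q1 h=27  …******[-]*-----…
26) q0 h=28  …******[*]------…
27) q0 h=29  …*****-[-]------…
28) q1 h=28  …******[-]*-----…
29) q0 h=29  …******[*]------…

29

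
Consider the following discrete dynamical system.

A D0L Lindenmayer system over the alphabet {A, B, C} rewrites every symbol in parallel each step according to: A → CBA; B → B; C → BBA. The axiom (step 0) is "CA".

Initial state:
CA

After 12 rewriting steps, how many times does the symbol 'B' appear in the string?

1360

k=0  CA
k=1  BBACBA
k=2  BBCBABBABCBA
k=3  BBBBABCBABBCBABBBABCBA
k=4  BBBBCBABBBABCBABBBBABCBABBBCBABBBABCBA
k=5  BBBBBBABCBABBBCBABBBABCBABBBBCBABBBABCBABBBBBABCBABBBCBABBBABCBA
k=6  BBBBBBCBABBBABCBABBBBBABCBABBBCBABBBABCBABBBBBBABCBABBBCBABBBABCBABBBBBCBABBBABCBABBBBBABCBABBBCBABBBABCBA
k=7  BBBBBBBBABCBABBBCBABBBABCBABBBBBCBABBBABCBABBBBBABCBABBBCB…BCBABBBCBABBBABCBABBBBBCBABBBABCBABBBBBABCBABBBCBABBBABCBA  (len 174)
k=8  BBBBBBBBCBABBBABCBABBBBBABCBABBBCBABBBABCBABBBBBBBABCBABBB…BCBABBBCBABBBABCBABBBBBCBABBBABCBABBBBBABCBABBBCBABBBABCBA  (len 284)
k=9  BBBBBBBBBBABCBABBBCBABBBABCBABBBBBCBABBBABCBABBBBBABCBABBB…BCBABBBCBABBBABCBABBBBBCBABBBABCBABBBBBABCBABBBCBABBBABCBA  (len 462)
k=10  BBBBBBBBBBCBABBBABCBABBBBBABCBABBBCBABBBABCBABBBBBBBABCBAB…BCBABBBCBABBBABCBABBBBBCBABBBABCBABBBBBABCBABBBCBABBBABCBA  (len 750)
k=11  BBBBBBBBBBBBABCBABBBCBABBBABCBABBBBBCBABBBABCBABBBBBABCBAB…BCBABBBCBABBBABCBABBBBBCBABBBABCBABBBBBABCBABBBCBABBBABCBA  (len 1216)
k=12  BBBBBBBBBBBBCBABBBABCBABBBBBABCBABBBCBABBBABCBABBBBBBBABCB…BCBABBBCBABBBABCBABBBBBCBABBBABCBABBBBBABCBABBBCBABBBABCBA  (len 1970)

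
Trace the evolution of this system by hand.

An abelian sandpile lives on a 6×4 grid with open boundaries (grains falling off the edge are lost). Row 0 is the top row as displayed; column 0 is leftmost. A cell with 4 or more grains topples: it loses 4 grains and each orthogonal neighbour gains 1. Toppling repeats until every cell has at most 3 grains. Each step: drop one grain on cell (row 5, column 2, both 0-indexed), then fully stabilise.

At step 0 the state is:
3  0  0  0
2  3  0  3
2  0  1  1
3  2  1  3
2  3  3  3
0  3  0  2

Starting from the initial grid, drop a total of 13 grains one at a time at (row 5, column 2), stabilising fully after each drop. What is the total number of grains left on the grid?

41

k=0  3  0  0  0
2  3  0  3
2  0  1  1
3  2  1  3
2  3  3  3
0  3  0  2
k=1  3  0  0  0
2  3  0  3
2  0  1  1
3  2  1  3
2  3  3  3
0  3  1  2
k=2  3  0  0  0
2  3  0  3
2  0  1  1
3  2  1  3
2  3  3  3
0  3  2  2
k=3  3  0  0  0
2  3  0  3
2  0  1  1
3  2  1  3
2  3  3  3
0  3  3  2
k=4  3  0  0  0
2  3  0  3
2  0  1  2
3  3  3  0
3  1  2  2
1  1  3  0
k=5  3  0  0  0
2  3  0  3
2  0  1  2
3  3  3  0
3  1  3  2
1  2  0  1
k=6  3  0  0  0
2  3  0  3
2  0  1  2
3  3  3  0
3  1  3  2
1  2  1  1
k=7  3  0  0  0
2  3  0  3
2  0  1  2
3  3  3  0
3  1  3  2
1  2  2  1
k=8  3  0  0  0
2  3  0  3
2  0  1  2
3  3  3  0
3  1  3  2
1  2  3  1
k=9  3  0  0  0
2  3  0  3
3  1  2  2
1  2  1  1
1  1  2  3
3  0  2  2
k=10  3  0  0  0
2  3  0  3
3  1  2  2
1  2  1  1
1  1  2  3
3  0  3  2
k=11  3  0  0  0
2  3  0  3
3  1  2  2
1  2  1  1
1  1  3  3
3  1  0  3
k=12  3  0  0  0
2  3  0  3
3  1  2  2
1  2  1  1
1  1  3  3
3  1  1  3
k=13  3  0  0  0
2  3  0  3
3  1  2  2
1  2  1  1
1  1  3  3
3  1  2  3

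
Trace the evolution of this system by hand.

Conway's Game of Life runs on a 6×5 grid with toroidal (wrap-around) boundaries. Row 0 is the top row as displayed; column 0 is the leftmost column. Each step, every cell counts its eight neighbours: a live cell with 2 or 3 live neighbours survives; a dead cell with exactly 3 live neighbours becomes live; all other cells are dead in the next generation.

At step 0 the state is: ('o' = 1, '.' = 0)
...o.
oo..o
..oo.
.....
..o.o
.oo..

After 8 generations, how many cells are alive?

0) ...o.
oo..o
..oo.
.....
..o.o
.oo..
1) ...oo
oo..o
ooooo
..o..
.ooo.
.oo..
2) ...oo
.....
.....
.....
...o.
oo..o
3) ...oo
.....
.....
.....
o...o
o.o..
4) ...oo
.....
.....
.....
oo..o
oo...
5) o...o
.....
.....
o....
.o..o
.ooo.
6) ooooo
.....
.....
o....
.o.oo
.ooo.
7) o...o
ooooo
.....
o...o
.o.oo
.....
8) ..o..
.ooo.
..o..
o..oo
...oo
...o.

11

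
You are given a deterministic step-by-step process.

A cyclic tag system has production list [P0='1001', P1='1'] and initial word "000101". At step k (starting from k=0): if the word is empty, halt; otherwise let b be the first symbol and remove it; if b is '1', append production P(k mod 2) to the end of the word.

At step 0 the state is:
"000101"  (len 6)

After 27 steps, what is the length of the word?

k=0  "000101"  (len 6)
k=1  "00101"  (len 5)
k=2  "0101"  (len 4)
k=3  "101"  (len 3)
k=4  "011"  (len 3)
k=5  "11"  (len 2)
k=6  "11"  (len 2)
k=7  "11001"  (len 5)
k=8  "10011"  (len 5)
k=9  "00111001"  (len 8)
k=10  "0111001"  (len 7)
k=11  "111001"  (len 6)
k=12  "110011"  (len 6)
k=13  "100111001"  (len 9)
k=14  "001110011"  (len 9)
k=15  "01110011"  (len 8)
k=16  "1110011"  (len 7)
k=17  "1100111001"  (len 10)
k=18  "1001110011"  (len 10)
k=19  "0011100111001"  (len 13)
k=20  "011100111001"  (len 12)
k=21  "11100111001"  (len 11)
k=22  "11001110011"  (len 11)
k=23  "10011100111001"  (len 14)
k=24  "00111001110011"  (len 14)
k=25  "0111001110011"  (len 13)
k=26  "111001110011"  (len 12)
k=27  "110011100111001"  (len 15)

15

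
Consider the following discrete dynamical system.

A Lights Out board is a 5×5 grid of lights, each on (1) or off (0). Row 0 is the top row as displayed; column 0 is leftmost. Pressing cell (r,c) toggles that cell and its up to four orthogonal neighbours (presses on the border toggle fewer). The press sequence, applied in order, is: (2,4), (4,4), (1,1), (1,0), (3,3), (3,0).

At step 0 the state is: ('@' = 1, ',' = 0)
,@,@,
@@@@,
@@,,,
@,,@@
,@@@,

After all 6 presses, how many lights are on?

gen 0: ,@,@,
@@@@,
@@,,,
@,,@@
,@@@,
gen 1: ,@,@,
@@@@@
@@,@@
@,,@,
,@@@,
gen 2: ,@,@,
@@@@@
@@,@@
@,,@@
,@@,@
gen 3: ,,,@,
,,,@@
@,,@@
@,,@@
,@@,@
gen 4: @,,@,
@@,@@
,,,@@
@,,@@
,@@,@
gen 5: @,,@,
@@,@@
,,,,@
@,@,,
,@@@@
gen 6: @,,@,
@@,@@
@,,,@
,@@,,
@@@@@

15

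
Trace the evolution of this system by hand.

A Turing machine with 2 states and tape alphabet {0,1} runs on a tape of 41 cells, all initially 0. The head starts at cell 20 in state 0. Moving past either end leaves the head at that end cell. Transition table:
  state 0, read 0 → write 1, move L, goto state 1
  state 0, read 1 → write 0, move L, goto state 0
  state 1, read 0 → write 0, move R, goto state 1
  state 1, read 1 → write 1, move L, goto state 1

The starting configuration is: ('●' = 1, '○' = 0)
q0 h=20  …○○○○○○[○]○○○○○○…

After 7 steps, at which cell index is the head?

19

k=0  q0 h=20  …○○○○○○[○]○○○○○○…
k=1  q1 h=19  …○○○○○○[○]●○○○○○…
k=2  q1 h=20  …○○○○○○[●]○○○○○○…
k=3  q1 h=19  …○○○○○○[○]●○○○○○…
k=4  q1 h=20  …○○○○○○[●]○○○○○○…
k=5  q1 h=19  …○○○○○○[○]●○○○○○…
k=6  q1 h=20  …○○○○○○[●]○○○○○○…
k=7  q1 h=19  …○○○○○○[○]●○○○○○…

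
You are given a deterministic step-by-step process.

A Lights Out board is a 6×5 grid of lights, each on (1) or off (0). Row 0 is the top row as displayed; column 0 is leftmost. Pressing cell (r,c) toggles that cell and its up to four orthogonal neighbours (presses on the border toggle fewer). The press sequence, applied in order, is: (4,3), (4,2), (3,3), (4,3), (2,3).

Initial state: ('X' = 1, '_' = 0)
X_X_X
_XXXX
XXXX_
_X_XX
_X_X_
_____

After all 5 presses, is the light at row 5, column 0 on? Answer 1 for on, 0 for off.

k=0  X_X_X
_XXXX
XXXX_
_X_XX
_X_X_
_____
k=1  X_X_X
_XXXX
XXXX_
_X__X
_XX_X
___X_
k=2  X_X_X
_XXXX
XXXX_
_XX_X
___XX
__XX_
k=3  X_X_X
_XXXX
XXX__
_X_X_
____X
__XX_
k=4  X_X_X
_XXXX
XXX__
_X___
__XX_
__X__
k=5  X_X_X
_XX_X
XX_XX
_X_X_
__XX_
__X__

0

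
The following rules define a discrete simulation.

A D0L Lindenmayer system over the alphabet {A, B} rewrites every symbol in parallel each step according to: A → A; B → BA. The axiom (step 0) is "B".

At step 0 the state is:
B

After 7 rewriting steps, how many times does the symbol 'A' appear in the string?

7

k=0  B
k=1  BA
k=2  BAA
k=3  BAAA
k=4  BAAAA
k=5  BAAAAA
k=6  BAAAAAA
k=7  BAAAAAAA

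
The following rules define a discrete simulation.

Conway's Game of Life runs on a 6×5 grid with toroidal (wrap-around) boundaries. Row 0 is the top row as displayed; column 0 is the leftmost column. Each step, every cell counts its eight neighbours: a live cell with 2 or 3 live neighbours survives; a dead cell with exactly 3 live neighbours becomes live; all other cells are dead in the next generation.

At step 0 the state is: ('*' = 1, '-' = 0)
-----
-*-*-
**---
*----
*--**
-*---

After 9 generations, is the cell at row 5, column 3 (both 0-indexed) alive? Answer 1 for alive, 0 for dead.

0

k=0  -----
-*-*-
**---
*----
*--**
-*---
k=1  --*--
***--
***-*
-----
**--*
*---*
k=2  --***
----*
--***
--**-
-*--*
---**
k=3  *-*--
*----
--*-*
**---
*---*
-----
k=4  -*---
*--**
----*
-*-*-
**--*
**--*
k=5  -***-
*--**
--*--
-***-
---*-
--*-*
k=6  -*---
*---*
*----
-*-*-
-*--*
-*--*
k=7  -*--*
**--*
**---
-**-*
-*-**
-**--
k=8  ---**
--*-*
---*-
----*
----*
-*--*
k=9  --*-*
--*-*
---**
---**
---**
----*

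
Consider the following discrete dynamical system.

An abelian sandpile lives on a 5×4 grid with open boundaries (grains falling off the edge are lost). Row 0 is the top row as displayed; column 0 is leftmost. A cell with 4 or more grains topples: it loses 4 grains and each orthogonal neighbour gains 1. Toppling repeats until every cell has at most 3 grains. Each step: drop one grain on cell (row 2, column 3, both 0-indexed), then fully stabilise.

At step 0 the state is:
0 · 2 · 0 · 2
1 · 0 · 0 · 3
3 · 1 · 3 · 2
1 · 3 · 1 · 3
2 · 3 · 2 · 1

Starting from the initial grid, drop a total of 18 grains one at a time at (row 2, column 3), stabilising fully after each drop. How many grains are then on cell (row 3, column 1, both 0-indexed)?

3

0) 0 · 2 · 0 · 2
1 · 0 · 0 · 3
3 · 1 · 3 · 2
1 · 3 · 1 · 3
2 · 3 · 2 · 1
1) 0 · 2 · 0 · 2
1 · 0 · 0 · 3
3 · 1 · 3 · 3
1 · 3 · 1 · 3
2 · 3 · 2 · 1
2) 0 · 2 · 0 · 3
1 · 0 · 2 · 0
3 · 2 · 0 · 3
1 · 3 · 3 · 0
2 · 3 · 2 · 2
3) 0 · 2 · 0 · 3
1 · 0 · 2 · 1
3 · 2 · 1 · 0
1 · 3 · 3 · 1
2 · 3 · 2 · 2
4) 0 · 2 · 0 · 3
1 · 0 · 2 · 1
3 · 2 · 1 · 1
1 · 3 · 3 · 1
2 · 3 · 2 · 2
5) 0 · 2 · 0 · 3
1 · 0 · 2 · 1
3 · 2 · 1 · 2
1 · 3 · 3 · 1
2 · 3 · 2 · 2
6) 0 · 2 · 0 · 3
1 · 0 · 2 · 1
3 · 2 · 1 · 3
1 · 3 · 3 · 1
2 · 3 · 2 · 2
7) 0 · 2 · 0 · 3
1 · 0 · 2 · 2
3 · 2 · 2 · 0
1 · 3 · 3 · 2
2 · 3 · 2 · 2
8) 0 · 2 · 0 · 3
1 · 0 · 2 · 2
3 · 2 · 2 · 1
1 · 3 · 3 · 2
2 · 3 · 2 · 2
9) 0 · 2 · 0 · 3
1 · 0 · 2 · 2
3 · 2 · 2 · 2
1 · 3 · 3 · 2
2 · 3 · 2 · 2
10) 0 · 2 · 0 · 3
1 · 0 · 2 · 2
3 · 2 · 2 · 3
1 · 3 · 3 · 2
2 · 3 · 2 · 2
11) 0 · 2 · 0 · 3
1 · 0 · 2 · 3
3 · 2 · 3 · 0
1 · 3 · 3 · 3
2 · 3 · 2 · 2
12) 0 · 2 · 0 · 3
1 · 0 · 2 · 3
3 · 2 · 3 · 1
1 · 3 · 3 · 3
2 · 3 · 2 · 2
13) 0 · 2 · 0 · 3
1 · 0 · 2 · 3
3 · 2 · 3 · 2
1 · 3 · 3 · 3
2 · 3 · 2 · 2
14) 0 · 2 · 0 · 3
1 · 0 · 2 · 3
3 · 2 · 3 · 3
1 · 3 · 3 · 3
2 · 3 · 2 · 2
15) 0 · 2 · 2 · 0
2 · 2 · 0 · 2
0 · 1 · 3 · 3
3 · 2 · 3 · 2
3 · 1 · 1 · 0
16) 0 · 2 · 2 · 0
2 · 2 · 1 · 3
0 · 2 · 1 · 2
3 · 3 · 1 · 0
3 · 1 · 2 · 1
17) 0 · 2 · 2 · 0
2 · 2 · 1 · 3
0 · 2 · 1 · 3
3 · 3 · 1 · 0
3 · 1 · 2 · 1
18) 0 · 2 · 2 · 1
2 · 2 · 2 · 0
0 · 2 · 2 · 1
3 · 3 · 1 · 1
3 · 1 · 2 · 1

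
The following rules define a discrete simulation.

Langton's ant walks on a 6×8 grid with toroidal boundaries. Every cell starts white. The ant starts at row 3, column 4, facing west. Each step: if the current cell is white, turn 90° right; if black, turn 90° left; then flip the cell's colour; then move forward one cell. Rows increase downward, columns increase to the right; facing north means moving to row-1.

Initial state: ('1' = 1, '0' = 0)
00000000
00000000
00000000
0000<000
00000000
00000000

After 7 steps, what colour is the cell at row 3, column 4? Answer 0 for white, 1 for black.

k=0  00000000
00000000
00000000
0000<000
00000000
00000000
k=1  00000000
00000000
0000^000
00001000
00000000
00000000
k=2  00000000
00000000
00001>00
00001000
00000000
00000000
k=3  00000000
00000000
00001100
00001v00
00000000
00000000
k=4  00000000
00000000
00001100
0000<100
00000000
00000000
k=5  00000000
00000000
00001100
00000100
0000v000
00000000
k=6  00000000
00000000
00001100
00000100
000<1000
00000000
k=7  00000000
00000000
00001100
000^0100
00011000
00000000

0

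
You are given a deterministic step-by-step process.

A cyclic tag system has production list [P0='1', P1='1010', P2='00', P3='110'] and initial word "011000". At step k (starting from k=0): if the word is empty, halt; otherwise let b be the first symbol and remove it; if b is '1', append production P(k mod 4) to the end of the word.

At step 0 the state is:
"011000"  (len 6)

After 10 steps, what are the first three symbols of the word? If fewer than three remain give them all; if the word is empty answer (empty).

000

[0] "011000"  (len 6)
[1] "11000"  (len 5)
[2] "10001010"  (len 8)
[3] "000101000"  (len 9)
[4] "00101000"  (len 8)
[5] "0101000"  (len 7)
[6] "101000"  (len 6)
[7] "0100000"  (len 7)
[8] "100000"  (len 6)
[9] "000001"  (len 6)
[10] "00001"  (len 5)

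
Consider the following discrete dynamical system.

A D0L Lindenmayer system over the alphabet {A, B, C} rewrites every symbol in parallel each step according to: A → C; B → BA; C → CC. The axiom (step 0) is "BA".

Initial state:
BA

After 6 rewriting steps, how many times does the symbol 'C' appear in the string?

63

step 0: BA
step 1: BAC
step 2: BACCC
step 3: BACCCCCCC
step 4: BACCCCCCCCCCCCCCC
step 5: BACCCCCCCCCCCCCCCCCCCCCCCCCCCCCCC
step 6: BACCCCCCCCCCCCCCCCCCCCCCCCCCCCCCCCCCCCCCCCCCCCCCCCCCCCCCCCCCCCCCC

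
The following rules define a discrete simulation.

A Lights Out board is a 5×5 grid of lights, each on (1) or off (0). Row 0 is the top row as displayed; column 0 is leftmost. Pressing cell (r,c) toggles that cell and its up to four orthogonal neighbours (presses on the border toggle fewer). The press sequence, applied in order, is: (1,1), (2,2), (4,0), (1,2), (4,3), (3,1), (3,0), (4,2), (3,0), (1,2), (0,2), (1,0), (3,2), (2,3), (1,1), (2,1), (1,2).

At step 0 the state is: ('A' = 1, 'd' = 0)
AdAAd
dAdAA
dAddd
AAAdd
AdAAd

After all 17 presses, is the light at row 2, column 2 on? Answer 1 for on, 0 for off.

k=0  AdAAd
dAdAA
dAddd
AAAdd
AdAAd
k=1  AAAAd
AdAAA
ddddd
AAAdd
AdAAd
k=2  AAAAd
AddAA
dAAAd
AAddd
AdAAd
k=3  AAAAd
AddAA
dAAAd
dAddd
dAAAd
k=4  AAdAd
AAAdA
dAdAd
dAddd
dAAAd
k=5  AAdAd
AAAdA
dAdAd
dAdAd
dAddA
k=6  AAdAd
AAAdA
dddAd
AdAAd
ddddA
k=7  AAdAd
AAAdA
AddAd
dAAAd
AdddA
k=8  AAdAd
AAAdA
AddAd
dAdAd
AAAAA
k=9  AAdAd
AAAdA
dddAd
AddAd
dAAAA
k=10  AAAAd
AddAA
ddAAd
AddAd
dAAAA
k=11  Adddd
AdAAA
ddAAd
AddAd
dAAAA
k=12  ddddd
dAAAA
AdAAd
AddAd
dAAAA
k=13  ddddd
dAAAA
AddAd
AAAdd
dAdAA
k=14  ddddd
dAAdA
AdAdA
AAAAd
dAdAA
k=15  dAddd
AdddA
AAAdA
AAAAd
dAdAA
k=16  dAddd
AAddA
ddddA
AdAAd
dAdAA
k=17  dAAdd
AdAAA
ddAdA
AdAAd
dAdAA

1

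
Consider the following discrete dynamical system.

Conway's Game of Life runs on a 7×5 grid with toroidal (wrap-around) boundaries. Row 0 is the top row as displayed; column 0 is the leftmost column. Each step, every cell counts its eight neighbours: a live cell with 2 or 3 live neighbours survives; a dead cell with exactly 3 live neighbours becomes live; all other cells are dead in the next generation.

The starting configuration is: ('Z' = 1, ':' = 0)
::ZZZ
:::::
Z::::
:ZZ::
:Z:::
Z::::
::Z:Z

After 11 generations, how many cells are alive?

[0] ::ZZZ
:::::
Z::::
:ZZ::
:Z:::
Z::::
::Z:Z
[1] ::Z:Z
:::ZZ
:Z:::
ZZZ::
ZZZ::
ZZ:::
ZZZ:Z
[2] ::Z::
Z:ZZZ
:Z:ZZ
:::::
::::Z
:::Z:
::Z:Z
[3] Z:Z::
Z::::
:Z:::
Z::ZZ
:::::
:::ZZ
::Z::
[4] :::::
Z::::
:Z:::
Z:::Z
Z::::
:::Z:
:ZZ:Z
[5] ZZ:::
:::::
:Z::Z
ZZ::Z
Z::::
ZZZZZ
::ZZ:
[6] :ZZ::
:Z:::
:Z::Z
:Z::Z
:::::
Z::::
:::::
[7] :ZZ::
:Z:::
:ZZ::
:::::
Z::::
:::::
:Z:::
[8] ZZZ::
Z::::
:ZZ::
:Z:::
:::::
:::::
:ZZ::
[9] Z:Z::
Z::::
ZZZ::
:ZZ::
:::::
:::::
Z:Z::
[10] Z:::Z
Z:Z:Z
Z:Z::
Z:Z::
:::::
:::::
:::::
[11] ZZ:ZZ
:::::
Z:Z::
:::::
:::::
:::::
:::::

6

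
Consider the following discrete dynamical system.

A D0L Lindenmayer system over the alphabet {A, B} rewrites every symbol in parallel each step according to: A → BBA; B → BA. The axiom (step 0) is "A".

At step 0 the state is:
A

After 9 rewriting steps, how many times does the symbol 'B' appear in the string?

t=0: A
t=1: BBA
t=2: BABABBA
t=3: BABBABABBABABABBA
t=4: BABBABABABBABABBABABABBABABBABABBABABABBA
t=5: BABBABABABBABABBABABBABABABBABABBABABABBABABBABABBABABABBABABBABABABBABABBABABABBABABBABABBABABABBA
t=6: BABBABABABBABABBABABBABABABBABABBABABABBABABBABABABBABABBA…BABBABABBABABABBABABBABABABBABABBABABABBABABBABABBABABABBA  (len 239)
t=7: BABBABABABBABABBABABBABABABBABABBABABABBABABBABABABBABABBA…BABBABABBABABABBABABBABABABBABABBABABABBABABBABABBABABABBA  (len 577)
t=8: BABBABABABBABABBABABBABABABBABABBABABABBABABBABABABBABABBA…BABBABABBABABABBABABBABABABBABABBABABABBABABBABABBABABABBA  (len 1393)
t=9: BABBABABABBABABBABABBABABABBABABBABABABBABABBABABABBABABBA…BABBABABBABABABBABABBABABABBABABBABABABBABABBABABBABABABBA  (len 3363)

1970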